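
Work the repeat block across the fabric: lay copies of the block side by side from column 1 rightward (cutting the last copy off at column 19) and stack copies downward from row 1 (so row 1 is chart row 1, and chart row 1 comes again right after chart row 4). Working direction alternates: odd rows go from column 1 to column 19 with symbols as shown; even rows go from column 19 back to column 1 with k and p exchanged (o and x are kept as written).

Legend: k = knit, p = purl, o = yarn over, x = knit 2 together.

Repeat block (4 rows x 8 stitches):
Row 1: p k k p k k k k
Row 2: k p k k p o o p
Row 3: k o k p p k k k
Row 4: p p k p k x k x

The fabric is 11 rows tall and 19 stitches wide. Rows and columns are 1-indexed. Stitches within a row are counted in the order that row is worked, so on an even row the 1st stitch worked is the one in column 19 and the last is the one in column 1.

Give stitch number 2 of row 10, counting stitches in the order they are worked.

Row 10 uses chart row ((10-1) mod 4)+1 = 2. Row 10 is even, so WS.
Chart row 2 tiled across columns 1-19: k p k k p o o p k p k k p o o p k p k
WS row: flip the tiled sequence (start at column 19) and apply k<->p; o and x stay.
Row 10 as worked: p k p k o o k p p k p k o o k p p k p
The 2nd stitch worked is k.

== STITCH ==
k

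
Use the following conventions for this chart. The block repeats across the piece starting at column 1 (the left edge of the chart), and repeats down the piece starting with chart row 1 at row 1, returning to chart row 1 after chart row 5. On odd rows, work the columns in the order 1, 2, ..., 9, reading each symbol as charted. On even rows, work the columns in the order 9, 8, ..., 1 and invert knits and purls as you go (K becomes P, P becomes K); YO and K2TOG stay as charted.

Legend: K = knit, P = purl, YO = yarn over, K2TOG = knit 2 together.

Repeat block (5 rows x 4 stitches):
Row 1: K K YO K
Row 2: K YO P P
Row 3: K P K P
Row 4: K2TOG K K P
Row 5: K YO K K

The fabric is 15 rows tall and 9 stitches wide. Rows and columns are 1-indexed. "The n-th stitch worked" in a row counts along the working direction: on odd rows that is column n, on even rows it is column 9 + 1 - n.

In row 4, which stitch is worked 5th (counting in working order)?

== STITCH ==
K2TOG

Derivation:
For row 4: chart row = ((4-1) mod 5) + 1 = 4; this is a WS (even) row.
Chart row 4 tiled across columns 1-9: K2TOG K K P K2TOG K K P K2TOG
WS row: flip the tiled sequence (start at column 9) and apply K<->P; YO and K2TOG stay.
Row 4 as worked: K2TOG K P P K2TOG K P P K2TOG
Stitch 5 in working order -> K2TOG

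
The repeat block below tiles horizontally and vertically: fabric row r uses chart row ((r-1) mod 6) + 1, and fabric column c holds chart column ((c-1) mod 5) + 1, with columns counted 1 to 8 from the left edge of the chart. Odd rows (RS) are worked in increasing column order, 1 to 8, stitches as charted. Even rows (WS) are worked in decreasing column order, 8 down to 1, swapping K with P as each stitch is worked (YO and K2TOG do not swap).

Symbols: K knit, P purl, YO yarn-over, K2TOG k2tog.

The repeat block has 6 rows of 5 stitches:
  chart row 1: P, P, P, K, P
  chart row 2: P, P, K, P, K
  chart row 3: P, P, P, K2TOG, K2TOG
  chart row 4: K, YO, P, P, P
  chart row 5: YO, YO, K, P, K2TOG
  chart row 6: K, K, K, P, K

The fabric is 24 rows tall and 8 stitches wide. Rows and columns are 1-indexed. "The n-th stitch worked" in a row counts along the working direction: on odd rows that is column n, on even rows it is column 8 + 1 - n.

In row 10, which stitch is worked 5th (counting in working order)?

Row 10 uses chart row ((10-1) mod 6)+1 = 4. Row 10 is even, so WS.
Chart row 4 tiled across columns 1-8: K YO P P P K YO P
WS: work from column 8 back to column 1 (reverse the tiled row), swapping K<->P (YO and K2TOG unchanged).
Row 10 as worked: K YO P K K K YO P
Stitch 5 in working order -> K

Stitch:
K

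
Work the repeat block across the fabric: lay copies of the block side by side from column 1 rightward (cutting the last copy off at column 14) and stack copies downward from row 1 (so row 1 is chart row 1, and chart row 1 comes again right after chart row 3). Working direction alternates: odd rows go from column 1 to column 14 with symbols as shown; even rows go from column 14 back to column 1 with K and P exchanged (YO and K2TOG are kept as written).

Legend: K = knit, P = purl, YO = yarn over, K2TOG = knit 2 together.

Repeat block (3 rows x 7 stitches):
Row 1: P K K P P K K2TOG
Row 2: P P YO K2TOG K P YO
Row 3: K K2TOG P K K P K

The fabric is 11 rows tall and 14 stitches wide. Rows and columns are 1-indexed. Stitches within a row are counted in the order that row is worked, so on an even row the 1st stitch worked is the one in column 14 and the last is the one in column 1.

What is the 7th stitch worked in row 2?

Row 2 uses chart row ((2-1) mod 3)+1 = 2. Row 2 is even, so WS.
Chart row 2 tiled across columns 1-14: P P YO K2TOG K P YO P P YO K2TOG K P YO
WS row: flip the tiled sequence (start at column 14) and apply K<->P; YO and K2TOG stay.
Row 2 as worked: YO K P K2TOG YO K K YO K P K2TOG YO K K
The 7th stitch worked is K.

Stitch:
K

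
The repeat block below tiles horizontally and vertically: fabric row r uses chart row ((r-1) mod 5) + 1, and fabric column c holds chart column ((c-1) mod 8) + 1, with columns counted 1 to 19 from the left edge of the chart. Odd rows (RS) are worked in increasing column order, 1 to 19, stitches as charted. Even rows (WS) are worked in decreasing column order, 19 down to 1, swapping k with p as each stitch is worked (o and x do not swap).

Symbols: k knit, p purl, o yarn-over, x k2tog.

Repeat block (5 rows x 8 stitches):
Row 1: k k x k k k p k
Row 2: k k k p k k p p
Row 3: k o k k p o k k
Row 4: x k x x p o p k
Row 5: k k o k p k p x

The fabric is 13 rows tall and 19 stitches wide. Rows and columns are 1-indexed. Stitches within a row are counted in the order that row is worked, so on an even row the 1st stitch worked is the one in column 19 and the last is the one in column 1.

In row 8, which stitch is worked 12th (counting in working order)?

Stitch:
p

Derivation:
Row 8 uses chart row ((8-1) mod 5)+1 = 3. Row 8 is even, so WS.
Chart row 3 tiled across columns 1-19: k o k k p o k k k o k k p o k k k o k
WS: work from column 19 back to column 1 (reverse the tiled row), swapping k<->p (o and x unchanged).
Row 8 as worked: p o p p p o k p p o p p p o k p p o p
The 12th stitch worked is p.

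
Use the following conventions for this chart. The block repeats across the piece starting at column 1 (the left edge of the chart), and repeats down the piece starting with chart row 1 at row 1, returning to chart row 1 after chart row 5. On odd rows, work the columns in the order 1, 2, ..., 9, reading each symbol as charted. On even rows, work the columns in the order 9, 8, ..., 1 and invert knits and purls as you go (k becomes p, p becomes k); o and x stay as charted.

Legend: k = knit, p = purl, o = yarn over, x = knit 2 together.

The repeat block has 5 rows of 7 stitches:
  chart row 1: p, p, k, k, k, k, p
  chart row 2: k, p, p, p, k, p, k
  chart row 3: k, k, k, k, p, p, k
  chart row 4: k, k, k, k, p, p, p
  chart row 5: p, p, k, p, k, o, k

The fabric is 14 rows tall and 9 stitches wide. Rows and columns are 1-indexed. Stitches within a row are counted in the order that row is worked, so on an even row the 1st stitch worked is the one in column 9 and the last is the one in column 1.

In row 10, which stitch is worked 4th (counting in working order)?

Row 10 uses chart row ((10-1) mod 5)+1 = 5. Row 10 is even, so WS.
Chart row 5 tiled across columns 1-9: p p k p k o k p p
WS: work from column 9 back to column 1 (reverse the tiled row), swapping k<->p (o and x unchanged).
Row 10 as worked: k k p o p k p k k
The 4th stitch worked is o.

Result:
o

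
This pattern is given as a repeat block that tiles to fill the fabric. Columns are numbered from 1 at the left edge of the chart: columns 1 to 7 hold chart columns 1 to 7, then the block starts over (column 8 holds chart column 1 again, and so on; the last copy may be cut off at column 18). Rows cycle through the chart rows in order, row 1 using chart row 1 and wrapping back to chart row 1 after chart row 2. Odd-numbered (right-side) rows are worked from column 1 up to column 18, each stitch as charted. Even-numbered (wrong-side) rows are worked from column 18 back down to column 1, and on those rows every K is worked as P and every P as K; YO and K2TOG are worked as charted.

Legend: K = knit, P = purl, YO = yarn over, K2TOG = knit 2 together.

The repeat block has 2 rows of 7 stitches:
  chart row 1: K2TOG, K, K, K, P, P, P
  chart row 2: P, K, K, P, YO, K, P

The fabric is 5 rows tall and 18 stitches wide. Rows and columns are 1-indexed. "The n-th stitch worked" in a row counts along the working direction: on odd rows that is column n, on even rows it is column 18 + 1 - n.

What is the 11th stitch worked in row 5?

Row 5 uses chart row ((5-1) mod 2)+1 = 1. Row 5 is odd, so RS.
Chart row 1 tiled across columns 1-18: K2TOG K K K P P P K2TOG K K K P P P K2TOG K K K
Right side: take the tiled row as-is (worked left to right from column 1).
The 11th stitch worked is K.

Stitch:
K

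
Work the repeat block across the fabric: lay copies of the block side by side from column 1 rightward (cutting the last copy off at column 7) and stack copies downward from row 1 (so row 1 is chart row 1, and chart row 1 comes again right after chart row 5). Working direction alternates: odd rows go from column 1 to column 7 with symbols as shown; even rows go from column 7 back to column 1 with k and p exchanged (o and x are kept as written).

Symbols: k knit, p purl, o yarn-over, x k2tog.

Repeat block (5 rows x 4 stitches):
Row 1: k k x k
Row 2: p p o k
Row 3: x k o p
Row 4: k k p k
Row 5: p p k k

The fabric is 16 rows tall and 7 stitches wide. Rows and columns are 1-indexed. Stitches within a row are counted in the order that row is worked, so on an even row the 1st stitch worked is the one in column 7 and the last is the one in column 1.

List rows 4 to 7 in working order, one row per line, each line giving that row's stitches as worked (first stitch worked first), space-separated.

Rows as worked:
k p p p k p p
p p k k p p k
x p p p x p p
p p o k p p o

Derivation:
Row 4: chart row 4, WS - tiled (columns 1-7): k k p k k k p; work from column 7 back to 1 with k<->p swapped.
Row 5: chart row 5, RS - tile across columns 1-7 and work as-is.
Row 6: chart row 1, WS - tiled (columns 1-7): k k x k k k x; work from column 7 back to 1 with k<->p swapped.
Row 7: chart row 2, RS - tile across columns 1-7 and work as-is.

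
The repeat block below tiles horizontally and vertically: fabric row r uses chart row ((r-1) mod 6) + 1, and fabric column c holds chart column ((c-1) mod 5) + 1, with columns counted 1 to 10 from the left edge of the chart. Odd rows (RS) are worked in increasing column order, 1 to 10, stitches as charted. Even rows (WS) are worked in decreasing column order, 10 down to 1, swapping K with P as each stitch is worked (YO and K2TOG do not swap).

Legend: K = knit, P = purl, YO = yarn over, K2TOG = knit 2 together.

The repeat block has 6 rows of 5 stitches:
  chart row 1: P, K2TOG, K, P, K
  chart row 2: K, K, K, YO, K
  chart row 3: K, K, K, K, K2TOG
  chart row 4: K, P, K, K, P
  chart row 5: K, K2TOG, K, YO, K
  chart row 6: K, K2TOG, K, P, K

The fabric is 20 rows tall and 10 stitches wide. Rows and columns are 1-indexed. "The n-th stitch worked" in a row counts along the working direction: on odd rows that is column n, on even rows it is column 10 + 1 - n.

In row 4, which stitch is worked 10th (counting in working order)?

For row 4: chart row = ((4-1) mod 6) + 1 = 4; this is a WS (even) row.
Chart row 4 tiled across columns 1-10: K P K K P K P K K P
WS row: flip the tiled sequence (start at column 10) and apply K<->P; YO and K2TOG stay.
Row 4 as worked: K P P K P K P P K P
Counting 10 along the worked row gives P.

Stitch:
P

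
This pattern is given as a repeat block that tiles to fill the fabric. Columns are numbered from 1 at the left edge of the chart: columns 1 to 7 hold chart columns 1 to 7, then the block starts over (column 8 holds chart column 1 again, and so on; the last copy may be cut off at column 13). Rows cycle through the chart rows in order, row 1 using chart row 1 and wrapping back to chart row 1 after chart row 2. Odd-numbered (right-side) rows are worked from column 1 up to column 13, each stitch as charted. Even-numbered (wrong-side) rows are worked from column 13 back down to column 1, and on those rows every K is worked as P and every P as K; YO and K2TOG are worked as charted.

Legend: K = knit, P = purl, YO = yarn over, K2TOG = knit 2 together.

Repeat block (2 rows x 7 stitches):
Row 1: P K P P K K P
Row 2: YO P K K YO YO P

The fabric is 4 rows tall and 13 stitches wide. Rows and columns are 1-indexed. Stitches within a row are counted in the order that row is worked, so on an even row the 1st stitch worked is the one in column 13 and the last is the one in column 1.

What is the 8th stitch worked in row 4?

For row 4: chart row = ((4-1) mod 2) + 1 = 2; this is a WS (even) row.
Chart row 2 tiled across columns 1-13: YO P K K YO YO P YO P K K YO YO
WS row: flip the tiled sequence (start at column 13) and apply K<->P; YO and K2TOG stay.
Row 4 as worked: YO YO P P K YO K YO YO P P K YO
Counting 8 along the worked row gives YO.

Result:
YO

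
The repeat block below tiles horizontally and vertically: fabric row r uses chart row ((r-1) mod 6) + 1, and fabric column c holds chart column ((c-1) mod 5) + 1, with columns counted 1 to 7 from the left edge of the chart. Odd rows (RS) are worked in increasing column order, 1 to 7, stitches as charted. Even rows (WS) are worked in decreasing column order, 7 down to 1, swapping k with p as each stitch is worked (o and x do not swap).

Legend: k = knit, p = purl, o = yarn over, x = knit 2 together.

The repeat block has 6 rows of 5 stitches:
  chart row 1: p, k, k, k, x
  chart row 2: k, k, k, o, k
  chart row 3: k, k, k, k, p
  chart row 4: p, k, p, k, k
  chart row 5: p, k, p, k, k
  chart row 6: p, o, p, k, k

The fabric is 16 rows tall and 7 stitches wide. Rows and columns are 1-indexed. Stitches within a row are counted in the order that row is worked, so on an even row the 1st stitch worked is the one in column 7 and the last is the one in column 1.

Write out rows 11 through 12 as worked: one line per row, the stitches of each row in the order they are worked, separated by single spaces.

Row 11: chart row 5, RS - tile across columns 1-7 and work as-is.
Row 12: chart row 6, WS - tiled (columns 1-7): p o p k k p o; work from column 7 back to 1 with k<->p swapped.

== ROWS AS WORKED ==
p k p k k p k
o k p p k o k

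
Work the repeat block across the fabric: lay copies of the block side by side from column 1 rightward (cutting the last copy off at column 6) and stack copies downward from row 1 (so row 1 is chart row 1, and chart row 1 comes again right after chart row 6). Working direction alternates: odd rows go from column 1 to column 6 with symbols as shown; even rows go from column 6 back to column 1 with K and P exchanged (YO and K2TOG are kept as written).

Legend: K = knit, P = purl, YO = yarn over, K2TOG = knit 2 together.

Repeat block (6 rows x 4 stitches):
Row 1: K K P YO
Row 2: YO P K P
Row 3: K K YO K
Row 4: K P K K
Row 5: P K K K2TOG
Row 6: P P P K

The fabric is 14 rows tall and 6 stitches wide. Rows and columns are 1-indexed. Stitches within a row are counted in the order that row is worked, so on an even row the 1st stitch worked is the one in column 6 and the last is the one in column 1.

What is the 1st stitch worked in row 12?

Stitch:
K

Derivation:
Row 12 uses chart row ((12-1) mod 6)+1 = 6. Row 12 is even, so WS.
Chart row 6 tiled across columns 1-6: P P P K P P
WS row: flip the tiled sequence (start at column 6) and apply K<->P; YO and K2TOG stay.
Row 12 as worked: K K P K K K
Stitch 1 in working order -> K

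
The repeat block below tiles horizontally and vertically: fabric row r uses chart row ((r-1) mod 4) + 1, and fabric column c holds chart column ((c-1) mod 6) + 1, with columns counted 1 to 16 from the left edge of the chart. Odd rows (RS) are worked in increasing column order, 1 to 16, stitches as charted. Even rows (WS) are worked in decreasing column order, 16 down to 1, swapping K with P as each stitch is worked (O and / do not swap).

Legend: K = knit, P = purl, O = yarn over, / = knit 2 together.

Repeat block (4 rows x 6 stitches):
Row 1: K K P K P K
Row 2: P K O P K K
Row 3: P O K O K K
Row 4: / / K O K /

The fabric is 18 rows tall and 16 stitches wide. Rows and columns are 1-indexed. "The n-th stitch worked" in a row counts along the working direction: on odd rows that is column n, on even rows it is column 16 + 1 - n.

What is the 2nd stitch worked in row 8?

For row 8: chart row = ((8-1) mod 4) + 1 = 4; this is a WS (even) row.
Chart row 4 tiled across columns 1-16: / / K O K / / / K O K / / / K O
Wrong side: read the tiled row from column 16 down to 1 and exchange K with P (leave O, /).
Row 8 as worked: O P / / / P O P / / / P O P / /
Stitch 2 in working order -> P

Result:
P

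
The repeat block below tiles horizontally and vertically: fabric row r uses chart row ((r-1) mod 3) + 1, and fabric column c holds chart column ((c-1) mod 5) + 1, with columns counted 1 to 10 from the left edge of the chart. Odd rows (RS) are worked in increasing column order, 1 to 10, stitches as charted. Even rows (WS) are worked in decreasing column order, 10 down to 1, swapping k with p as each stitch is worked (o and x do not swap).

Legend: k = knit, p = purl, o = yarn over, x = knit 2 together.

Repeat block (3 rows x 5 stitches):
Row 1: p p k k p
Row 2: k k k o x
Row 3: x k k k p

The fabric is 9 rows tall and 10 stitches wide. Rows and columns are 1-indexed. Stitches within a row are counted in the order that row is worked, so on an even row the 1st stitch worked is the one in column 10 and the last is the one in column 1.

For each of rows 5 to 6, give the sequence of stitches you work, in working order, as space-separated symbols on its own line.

== ROWS AS WORKED ==
k k k o x k k k o x
k p p p x k p p p x

Derivation:
Row 5: chart row 2, RS - tile across columns 1-10 and work as-is.
Row 6: chart row 3, WS - tiled (columns 1-10): x k k k p x k k k p; work from column 10 back to 1 with k<->p swapped.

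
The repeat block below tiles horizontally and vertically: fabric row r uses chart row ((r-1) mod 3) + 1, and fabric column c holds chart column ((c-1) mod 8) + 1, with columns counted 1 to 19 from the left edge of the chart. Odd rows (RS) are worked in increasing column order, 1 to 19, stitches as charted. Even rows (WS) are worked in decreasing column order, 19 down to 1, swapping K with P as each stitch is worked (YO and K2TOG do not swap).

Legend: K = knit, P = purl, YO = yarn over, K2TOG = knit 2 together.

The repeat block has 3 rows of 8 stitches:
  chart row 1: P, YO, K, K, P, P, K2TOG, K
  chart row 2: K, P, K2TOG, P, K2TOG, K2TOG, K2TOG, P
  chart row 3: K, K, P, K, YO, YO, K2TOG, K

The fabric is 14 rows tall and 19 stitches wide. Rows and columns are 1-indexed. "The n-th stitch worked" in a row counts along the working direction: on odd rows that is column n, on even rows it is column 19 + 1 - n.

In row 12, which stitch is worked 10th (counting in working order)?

== STITCH ==
P

Derivation:
Row 12: (12-1) mod 3 = 2, so use chart row 3. Even row -> WS.
Chart row 3 tiled across columns 1-19: K K P K YO YO K2TOG K K K P K YO YO K2TOG K K K P
Wrong side: read the tiled row from column 19 down to 1 and exchange K with P (leave YO, K2TOG).
Row 12 as worked: K P P P K2TOG YO YO P K P P P K2TOG YO YO P K P P
The 10th stitch worked is P.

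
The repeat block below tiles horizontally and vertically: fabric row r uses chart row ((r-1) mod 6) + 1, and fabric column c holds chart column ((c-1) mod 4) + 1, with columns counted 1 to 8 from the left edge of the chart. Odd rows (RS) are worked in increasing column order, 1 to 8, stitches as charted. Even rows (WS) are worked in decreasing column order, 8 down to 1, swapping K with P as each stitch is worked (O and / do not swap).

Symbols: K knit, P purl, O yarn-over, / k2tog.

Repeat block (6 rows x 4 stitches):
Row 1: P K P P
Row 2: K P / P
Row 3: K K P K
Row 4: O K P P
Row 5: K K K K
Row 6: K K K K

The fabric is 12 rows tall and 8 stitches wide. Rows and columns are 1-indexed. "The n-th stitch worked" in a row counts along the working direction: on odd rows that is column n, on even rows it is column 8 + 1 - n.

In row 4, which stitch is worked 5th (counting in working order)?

Stitch:
K

Derivation:
For row 4: chart row = ((4-1) mod 6) + 1 = 4; this is a WS (even) row.
Chart row 4 tiled across columns 1-8: O K P P O K P P
Wrong side: read the tiled row from column 8 down to 1 and exchange K with P (leave O, /).
Row 4 as worked: K K P O K K P O
Stitch 5 in working order -> K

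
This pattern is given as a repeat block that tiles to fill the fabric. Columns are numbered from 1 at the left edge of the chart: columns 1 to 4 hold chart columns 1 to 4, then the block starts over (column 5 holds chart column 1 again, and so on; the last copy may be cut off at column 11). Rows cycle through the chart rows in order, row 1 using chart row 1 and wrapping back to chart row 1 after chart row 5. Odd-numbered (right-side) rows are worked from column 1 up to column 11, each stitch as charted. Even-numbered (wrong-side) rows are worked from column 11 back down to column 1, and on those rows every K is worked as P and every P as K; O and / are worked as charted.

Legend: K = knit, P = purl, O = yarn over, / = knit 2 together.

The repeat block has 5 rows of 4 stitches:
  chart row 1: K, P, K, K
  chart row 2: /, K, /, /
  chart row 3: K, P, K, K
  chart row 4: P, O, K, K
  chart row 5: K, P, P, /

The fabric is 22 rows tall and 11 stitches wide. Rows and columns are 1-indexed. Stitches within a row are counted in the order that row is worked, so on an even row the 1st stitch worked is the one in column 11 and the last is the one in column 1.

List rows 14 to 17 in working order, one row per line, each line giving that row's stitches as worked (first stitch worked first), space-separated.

Row 14: chart row 4, WS - tiled (columns 1-11): P O K K P O K K P O K; work from column 11 back to 1 with K<->P swapped.
Row 15: chart row 5, RS - tile across columns 1-11 and work as-is.
Row 16: chart row 1, WS - tiled (columns 1-11): K P K K K P K K K P K; work from column 11 back to 1 with K<->P swapped.
Row 17: chart row 2, RS - tile across columns 1-11 and work as-is.

== ROWS AS WORKED ==
P O K P P O K P P O K
K P P / K P P / K P P
P K P P P K P P P K P
/ K / / / K / / / K /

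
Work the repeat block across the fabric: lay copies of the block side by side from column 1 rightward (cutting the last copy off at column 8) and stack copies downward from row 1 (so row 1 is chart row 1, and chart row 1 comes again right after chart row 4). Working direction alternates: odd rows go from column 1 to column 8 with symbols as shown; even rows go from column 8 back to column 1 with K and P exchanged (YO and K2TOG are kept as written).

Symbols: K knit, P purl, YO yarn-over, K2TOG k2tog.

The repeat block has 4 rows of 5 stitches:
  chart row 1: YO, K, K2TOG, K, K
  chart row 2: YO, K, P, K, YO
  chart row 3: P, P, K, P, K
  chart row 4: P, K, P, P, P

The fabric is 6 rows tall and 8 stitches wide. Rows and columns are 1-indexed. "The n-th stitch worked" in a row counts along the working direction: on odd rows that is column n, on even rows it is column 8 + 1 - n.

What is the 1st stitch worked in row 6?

Stitch:
K

Derivation:
Row 6 uses chart row ((6-1) mod 4)+1 = 2. Row 6 is even, so WS.
Chart row 2 tiled across columns 1-8: YO K P K YO YO K P
WS row: flip the tiled sequence (start at column 8) and apply K<->P; YO and K2TOG stay.
Row 6 as worked: K P YO YO P K P YO
Stitch 1 in working order -> K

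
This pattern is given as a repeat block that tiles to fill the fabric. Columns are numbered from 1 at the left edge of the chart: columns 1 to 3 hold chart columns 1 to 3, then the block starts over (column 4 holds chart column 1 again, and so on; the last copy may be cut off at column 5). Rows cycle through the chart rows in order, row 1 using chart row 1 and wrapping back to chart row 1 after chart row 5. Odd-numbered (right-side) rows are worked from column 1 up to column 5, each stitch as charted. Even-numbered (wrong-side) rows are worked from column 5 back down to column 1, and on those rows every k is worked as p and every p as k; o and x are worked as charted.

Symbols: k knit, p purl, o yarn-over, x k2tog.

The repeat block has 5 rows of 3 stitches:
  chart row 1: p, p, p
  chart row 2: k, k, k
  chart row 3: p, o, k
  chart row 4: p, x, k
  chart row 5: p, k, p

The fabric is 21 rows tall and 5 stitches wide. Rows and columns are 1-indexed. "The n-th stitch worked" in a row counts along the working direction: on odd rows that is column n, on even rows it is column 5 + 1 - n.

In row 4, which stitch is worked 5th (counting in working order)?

== STITCH ==
k

Derivation:
Row 4 uses chart row ((4-1) mod 5)+1 = 4. Row 4 is even, so WS.
Chart row 4 tiled across columns 1-5: p x k p x
Wrong side: read the tiled row from column 5 down to 1 and exchange k with p (leave o, x).
Row 4 as worked: x k p x k
Stitch 5 in working order -> k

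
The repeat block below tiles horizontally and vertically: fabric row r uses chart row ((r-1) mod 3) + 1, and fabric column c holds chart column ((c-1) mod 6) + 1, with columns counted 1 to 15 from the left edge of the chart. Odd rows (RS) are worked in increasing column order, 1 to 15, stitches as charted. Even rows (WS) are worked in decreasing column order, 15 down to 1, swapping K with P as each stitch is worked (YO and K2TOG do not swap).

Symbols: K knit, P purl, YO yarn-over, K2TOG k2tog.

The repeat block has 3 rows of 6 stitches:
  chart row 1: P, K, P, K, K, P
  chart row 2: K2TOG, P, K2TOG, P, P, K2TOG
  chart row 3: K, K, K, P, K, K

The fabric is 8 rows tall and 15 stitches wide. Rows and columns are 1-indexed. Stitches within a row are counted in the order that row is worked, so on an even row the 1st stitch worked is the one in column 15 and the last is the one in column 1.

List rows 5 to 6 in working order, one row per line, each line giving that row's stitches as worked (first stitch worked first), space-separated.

Result:
K2TOG P K2TOG P P K2TOG K2TOG P K2TOG P P K2TOG K2TOG P K2TOG
P P P P P K P P P P P K P P P

Derivation:
Row 5: chart row 2, RS - tile across columns 1-15 and work as-is.
Row 6: chart row 3, WS - tiled (columns 1-15): K K K P K K K K K P K K K K K; work from column 15 back to 1 with K<->P swapped.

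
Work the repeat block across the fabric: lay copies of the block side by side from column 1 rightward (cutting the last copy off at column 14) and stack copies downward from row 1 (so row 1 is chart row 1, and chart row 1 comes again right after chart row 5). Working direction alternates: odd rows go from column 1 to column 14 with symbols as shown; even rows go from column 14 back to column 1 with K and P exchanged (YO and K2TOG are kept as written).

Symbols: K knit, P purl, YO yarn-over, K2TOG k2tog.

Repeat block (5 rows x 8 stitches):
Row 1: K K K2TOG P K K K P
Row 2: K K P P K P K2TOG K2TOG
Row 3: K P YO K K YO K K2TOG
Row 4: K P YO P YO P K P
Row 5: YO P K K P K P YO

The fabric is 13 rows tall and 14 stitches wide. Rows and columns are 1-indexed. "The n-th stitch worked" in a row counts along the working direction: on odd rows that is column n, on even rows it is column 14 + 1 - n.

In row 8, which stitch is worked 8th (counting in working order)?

Stitch:
P

Derivation:
Row 8 uses chart row ((8-1) mod 5)+1 = 3. Row 8 is even, so WS.
Chart row 3 tiled across columns 1-14: K P YO K K YO K K2TOG K P YO K K YO
WS row: flip the tiled sequence (start at column 14) and apply K<->P; YO and K2TOG stay.
Row 8 as worked: YO P P YO K P K2TOG P YO P P YO K P
The 8th stitch worked is P.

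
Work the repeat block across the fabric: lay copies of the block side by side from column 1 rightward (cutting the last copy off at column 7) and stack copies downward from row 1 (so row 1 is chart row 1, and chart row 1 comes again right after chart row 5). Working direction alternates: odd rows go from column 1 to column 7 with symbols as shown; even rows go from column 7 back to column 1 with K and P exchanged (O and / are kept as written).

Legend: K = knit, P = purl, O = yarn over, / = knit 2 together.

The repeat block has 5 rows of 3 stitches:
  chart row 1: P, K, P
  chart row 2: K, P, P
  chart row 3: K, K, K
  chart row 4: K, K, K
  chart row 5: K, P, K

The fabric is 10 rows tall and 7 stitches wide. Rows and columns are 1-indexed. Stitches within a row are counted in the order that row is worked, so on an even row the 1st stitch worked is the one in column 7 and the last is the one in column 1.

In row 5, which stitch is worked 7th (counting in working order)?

Stitch:
K

Derivation:
Row 5: (5-1) mod 5 = 4, so use chart row 5. Odd row -> RS.
Chart row 5 tiled across columns 1-7: K P K K P K K
Right side: take the tiled row as-is (worked left to right from column 1).
Counting 7 along the worked row gives K.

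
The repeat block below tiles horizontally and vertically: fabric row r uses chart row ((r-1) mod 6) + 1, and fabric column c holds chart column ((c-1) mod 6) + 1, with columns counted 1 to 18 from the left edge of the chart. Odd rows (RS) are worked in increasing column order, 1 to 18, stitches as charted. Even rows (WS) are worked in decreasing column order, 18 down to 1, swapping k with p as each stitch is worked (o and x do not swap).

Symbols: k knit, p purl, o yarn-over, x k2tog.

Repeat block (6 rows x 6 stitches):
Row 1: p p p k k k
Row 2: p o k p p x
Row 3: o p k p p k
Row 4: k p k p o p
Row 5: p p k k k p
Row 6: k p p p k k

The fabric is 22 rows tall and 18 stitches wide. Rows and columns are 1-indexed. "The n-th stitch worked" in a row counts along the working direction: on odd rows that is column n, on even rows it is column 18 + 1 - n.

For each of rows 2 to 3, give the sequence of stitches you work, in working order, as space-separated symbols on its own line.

Rows as worked:
x k k p o k x k k p o k x k k p o k
o p k p p k o p k p p k o p k p p k

Derivation:
Row 2: chart row 2, WS - tiled (columns 1-18): p o k p p x p o k p p x p o k p p x; work from column 18 back to 1 with k<->p swapped.
Row 3: chart row 3, RS - tile across columns 1-18 and work as-is.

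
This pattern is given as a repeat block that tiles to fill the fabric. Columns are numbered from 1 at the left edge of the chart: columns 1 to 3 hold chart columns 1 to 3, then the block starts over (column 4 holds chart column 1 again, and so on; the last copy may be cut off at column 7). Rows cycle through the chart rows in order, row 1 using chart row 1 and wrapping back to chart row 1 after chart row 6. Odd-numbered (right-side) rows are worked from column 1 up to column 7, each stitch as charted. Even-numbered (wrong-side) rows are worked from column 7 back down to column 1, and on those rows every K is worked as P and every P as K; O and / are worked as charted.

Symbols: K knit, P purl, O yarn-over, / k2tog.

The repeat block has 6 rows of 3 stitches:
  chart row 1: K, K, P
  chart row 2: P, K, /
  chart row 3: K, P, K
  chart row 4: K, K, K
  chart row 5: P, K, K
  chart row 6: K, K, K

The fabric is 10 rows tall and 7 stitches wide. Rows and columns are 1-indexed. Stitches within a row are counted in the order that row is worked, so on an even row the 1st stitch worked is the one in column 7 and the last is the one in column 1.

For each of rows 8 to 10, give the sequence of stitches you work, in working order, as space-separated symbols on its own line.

Rows as worked:
K / P K / P K
K P K K P K K
P P P P P P P

Derivation:
Row 8: chart row 2, WS - tiled (columns 1-7): P K / P K / P; work from column 7 back to 1 with K<->P swapped.
Row 9: chart row 3, RS - tile across columns 1-7 and work as-is.
Row 10: chart row 4, WS - tiled (columns 1-7): K K K K K K K; work from column 7 back to 1 with K<->P swapped.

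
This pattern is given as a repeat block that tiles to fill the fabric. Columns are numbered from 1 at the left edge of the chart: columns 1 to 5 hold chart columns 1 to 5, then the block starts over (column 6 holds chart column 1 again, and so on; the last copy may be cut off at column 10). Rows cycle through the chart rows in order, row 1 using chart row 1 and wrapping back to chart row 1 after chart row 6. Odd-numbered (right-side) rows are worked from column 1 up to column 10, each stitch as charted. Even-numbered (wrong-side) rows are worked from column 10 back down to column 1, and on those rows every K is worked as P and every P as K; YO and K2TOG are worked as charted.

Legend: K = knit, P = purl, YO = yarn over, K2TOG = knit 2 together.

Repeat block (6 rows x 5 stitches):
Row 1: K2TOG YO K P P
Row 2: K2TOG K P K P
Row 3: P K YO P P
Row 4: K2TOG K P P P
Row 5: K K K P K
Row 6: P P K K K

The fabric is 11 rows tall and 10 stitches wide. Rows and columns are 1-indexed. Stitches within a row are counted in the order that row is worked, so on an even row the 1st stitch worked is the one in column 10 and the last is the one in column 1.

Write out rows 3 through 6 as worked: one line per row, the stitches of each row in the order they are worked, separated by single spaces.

Result:
P K YO P P P K YO P P
K K K P K2TOG K K K P K2TOG
K K K P K K K K P K
P P P K K P P P K K

Derivation:
Row 3: chart row 3, RS - tile across columns 1-10 and work as-is.
Row 4: chart row 4, WS - tiled (columns 1-10): K2TOG K P P P K2TOG K P P P; work from column 10 back to 1 with K<->P swapped.
Row 5: chart row 5, RS - tile across columns 1-10 and work as-is.
Row 6: chart row 6, WS - tiled (columns 1-10): P P K K K P P K K K; work from column 10 back to 1 with K<->P swapped.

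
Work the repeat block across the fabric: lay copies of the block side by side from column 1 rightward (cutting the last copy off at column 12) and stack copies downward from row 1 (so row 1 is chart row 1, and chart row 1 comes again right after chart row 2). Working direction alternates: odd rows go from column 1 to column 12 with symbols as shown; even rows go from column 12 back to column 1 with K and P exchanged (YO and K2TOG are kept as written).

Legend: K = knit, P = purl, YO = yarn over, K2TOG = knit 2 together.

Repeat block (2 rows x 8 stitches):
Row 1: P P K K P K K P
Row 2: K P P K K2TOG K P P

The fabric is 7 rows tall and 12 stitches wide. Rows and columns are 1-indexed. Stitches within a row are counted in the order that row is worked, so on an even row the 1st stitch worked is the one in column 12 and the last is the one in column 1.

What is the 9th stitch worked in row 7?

== STITCH ==
P

Derivation:
For row 7: chart row = ((7-1) mod 2) + 1 = 1; this is a RS (odd) row.
Chart row 1 tiled across columns 1-12: P P K K P K K P P P K K
RS: work column 1 to column 12, symbols as charted — the tiled row is the row as worked.
The 9th stitch worked is P.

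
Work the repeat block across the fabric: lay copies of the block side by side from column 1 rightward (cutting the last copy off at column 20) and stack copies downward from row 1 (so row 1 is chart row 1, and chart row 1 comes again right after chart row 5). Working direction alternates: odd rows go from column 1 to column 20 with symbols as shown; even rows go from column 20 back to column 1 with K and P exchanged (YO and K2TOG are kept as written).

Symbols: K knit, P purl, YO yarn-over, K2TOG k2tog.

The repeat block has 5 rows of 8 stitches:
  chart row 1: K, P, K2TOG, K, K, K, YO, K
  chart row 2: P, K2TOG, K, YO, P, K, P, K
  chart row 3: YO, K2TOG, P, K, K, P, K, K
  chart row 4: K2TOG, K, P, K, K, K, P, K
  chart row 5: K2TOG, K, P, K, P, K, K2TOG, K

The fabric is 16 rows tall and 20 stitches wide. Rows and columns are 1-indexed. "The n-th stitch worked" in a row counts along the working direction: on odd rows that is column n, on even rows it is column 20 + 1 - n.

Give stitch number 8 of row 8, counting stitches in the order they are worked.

Stitch:
P

Derivation:
Row 8: (8-1) mod 5 = 2, so use chart row 3. Even row -> WS.
Chart row 3 tiled across columns 1-20: YO K2TOG P K K P K K YO K2TOG P K K P K K YO K2TOG P K
WS row: flip the tiled sequence (start at column 20) and apply K<->P; YO and K2TOG stay.
Row 8 as worked: P K K2TOG YO P P K P P K K2TOG YO P P K P P K K2TOG YO
The 8th stitch worked is P.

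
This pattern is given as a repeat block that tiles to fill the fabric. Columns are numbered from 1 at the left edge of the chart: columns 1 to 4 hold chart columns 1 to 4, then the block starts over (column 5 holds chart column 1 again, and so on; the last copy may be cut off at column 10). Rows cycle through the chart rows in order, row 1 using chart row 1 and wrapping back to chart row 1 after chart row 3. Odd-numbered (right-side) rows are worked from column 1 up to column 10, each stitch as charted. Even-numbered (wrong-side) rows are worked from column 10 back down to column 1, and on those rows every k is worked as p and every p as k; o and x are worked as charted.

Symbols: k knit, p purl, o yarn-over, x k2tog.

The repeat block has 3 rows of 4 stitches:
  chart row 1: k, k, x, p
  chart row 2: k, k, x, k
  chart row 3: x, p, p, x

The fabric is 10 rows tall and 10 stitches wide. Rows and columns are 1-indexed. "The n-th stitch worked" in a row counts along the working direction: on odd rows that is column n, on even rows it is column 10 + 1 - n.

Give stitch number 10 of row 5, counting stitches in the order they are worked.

Row 5 uses chart row ((5-1) mod 3)+1 = 2. Row 5 is odd, so RS.
Chart row 2 tiled across columns 1-10: k k x k k k x k k k
RS: work column 1 to column 10, symbols as charted — the tiled row is the row as worked.
Counting 10 along the worked row gives k.

== STITCH ==
k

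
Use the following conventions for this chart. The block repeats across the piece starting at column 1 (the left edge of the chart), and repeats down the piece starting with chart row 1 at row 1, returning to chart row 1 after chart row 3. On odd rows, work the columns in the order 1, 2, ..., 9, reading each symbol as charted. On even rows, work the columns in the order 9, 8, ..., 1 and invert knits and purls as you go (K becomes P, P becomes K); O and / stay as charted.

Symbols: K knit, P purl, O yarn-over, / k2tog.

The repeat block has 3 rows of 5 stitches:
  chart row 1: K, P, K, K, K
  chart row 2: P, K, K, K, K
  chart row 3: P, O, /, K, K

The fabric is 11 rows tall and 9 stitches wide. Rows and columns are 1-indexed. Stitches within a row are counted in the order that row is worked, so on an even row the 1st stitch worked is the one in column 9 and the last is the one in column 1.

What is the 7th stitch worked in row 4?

For row 4: chart row = ((4-1) mod 3) + 1 = 1; this is a WS (even) row.
Chart row 1 tiled across columns 1-9: K P K K K K P K K
Wrong side: read the tiled row from column 9 down to 1 and exchange K with P (leave O, /).
Row 4 as worked: P P K P P P P K P
Counting 7 along the worked row gives P.

Stitch:
P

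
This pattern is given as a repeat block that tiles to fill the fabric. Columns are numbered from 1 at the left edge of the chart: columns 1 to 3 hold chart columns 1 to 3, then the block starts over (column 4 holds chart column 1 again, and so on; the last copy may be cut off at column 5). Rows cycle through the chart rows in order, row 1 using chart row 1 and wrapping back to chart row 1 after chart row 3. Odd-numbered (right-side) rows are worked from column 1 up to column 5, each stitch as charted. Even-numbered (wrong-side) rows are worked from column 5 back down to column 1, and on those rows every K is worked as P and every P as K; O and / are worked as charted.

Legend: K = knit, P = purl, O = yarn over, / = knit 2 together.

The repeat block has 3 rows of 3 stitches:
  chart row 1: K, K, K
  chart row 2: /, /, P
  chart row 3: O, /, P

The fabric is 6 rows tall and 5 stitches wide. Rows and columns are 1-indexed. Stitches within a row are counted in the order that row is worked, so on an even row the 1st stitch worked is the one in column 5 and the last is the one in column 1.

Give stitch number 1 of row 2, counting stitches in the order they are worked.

== STITCH ==
/

Derivation:
Row 2: (2-1) mod 3 = 1, so use chart row 2. Even row -> WS.
Chart row 2 tiled across columns 1-5: / / P / /
WS row: flip the tiled sequence (start at column 5) and apply K<->P; O and / stay.
Row 2 as worked: / / K / /
Stitch 1 in working order -> /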